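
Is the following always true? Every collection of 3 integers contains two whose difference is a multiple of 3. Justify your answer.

No; for instance {7, 8, 9} is a counterexample.

Try 3 consecutive integers, 7, 8, 9. Their remainders mod 3 are 1, 2, 0 — pairwise different, as any 3 ≤ 3 consecutive integers have distinct residues.
No two share a residue, so no pair has difference divisible by 3; the claim fails for this set.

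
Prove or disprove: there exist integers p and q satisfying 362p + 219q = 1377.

p = 198, q = -321

Since gcd(362, 219) = 1, every integer is an integer combination of 362 and 219.
Dividing repeatedly: 362 = 1·219 + 143, 219 = 1·143 + 76, 143 = 1·76 + 67, 76 = 1·67 + 9, 67 = 7·9 + 4, 9 = 2·4 + 1, 4 = 4·1 + 0.
Back-substituting, 1 = 9 − 2·4 = 9 − 2·(67 − 7·9) = −2·67 + 15·9 = −2·67 + 15·(76 − 1·67) = 15·76 − 17·67 = 15·76 − 17·(143 − 1·76) = −17·143 + 32·76 = −17·143 + 32·(219 − 1·143) = 32·219 − 49·143 = 32·219 − 49·(362 − 1·219) = −49·362 + 81·219; that is, 362·(-49) + 219·81 = 1.
Multiplying through by 1377: p = (-49)·1377 = -67473, q = 81·1377 = 111537 is a solution.
Adding 309·219 to p and subtracting 309·362 from q gives the tidier solution (198, -321).
Check: 362·198 + 219·(-321) = 71676 − 70299 = 1377. ✓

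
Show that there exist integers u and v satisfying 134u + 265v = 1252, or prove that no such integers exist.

u = 128, v = -60

Since gcd(134, 265) = 1, every integer is an integer combination of 134 and 265.
Euclidean algorithm: 265 = 1·134 + 131, 134 = 1·131 + 3, 131 = 43·3 + 2, 3 = 1·2 + 1, 2 = 2·1 + 0.
Unwinding: 1 = 3 − 1·2 = 3 − (131 − 43·3) = −131 + 44·3 = −131 + 44·(134 − 1·131) = 44·134 − 45·131 = 44·134 − 45·(265 − 1·134) = −45·265 + 89·134, i.e. 134·89 + 265·(-45) = 1.
Scaling by 1252 gives the particular solution (u, v) = (111428, -56340).
The general solution is u = 111428 + 265k, v = -56340 − 134k; taking k = -420 gives the smaller pair u = 128, v = -60.
Check: 134·128 + 265·(-60) = 17152 − 15900 = 1252. ✓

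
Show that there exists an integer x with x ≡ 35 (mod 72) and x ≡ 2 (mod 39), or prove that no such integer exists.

Here gcd(72, 39) = 3, and both 35 and 2 leave remainder 2 mod 3, so the system is consistent.
Put x = 35 + 72t, so we need 72t ≡ 6 (mod 39), equivalently (divide by 3) 24t ≡ 2 (mod 13).
24 ≡ 11 (mod 13), so this reads 11t ≡ 2 (mod 13). Note 11·6 = 66 ≡ 1 (mod 13) (as 66 − 1 = 5·13), so 11⁻¹ ≡ 6.
Therefore t ≡ 6·2 = 12 (mod 13).
Then x = 35 + 72·12 = 899.
Verify: 899 = 12·72 + 35 and 899 = 23·39 + 2. ✓

x = 899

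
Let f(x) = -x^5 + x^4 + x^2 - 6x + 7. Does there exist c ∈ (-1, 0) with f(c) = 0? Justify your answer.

f has no root in that interval.

f(-1) = 16 and f(0) = 7, both positive, so a sign-change argument is unavailable; we show f keeps this sign on the whole interval.
Shift to the endpoint 0: with x = −u (0 < u < 1), one computes f(−u) = u^5 + u^4 + u^2 + 6u + 7.
All 5 nonzero coefficients of this polynomial in u are positive; hence for u > 0 the value is a sum of positive terms (the constant 7 among them).
Therefore f(x) > 0 throughout (-1, 0), and f has no zero there.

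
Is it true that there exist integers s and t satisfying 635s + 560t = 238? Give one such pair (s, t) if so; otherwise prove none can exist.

Any value of 635s + 560t is a multiple of gcd(635, 560) = 5.
But 238 = 5·47 + 3, so 5 ∤ 238.
So the equation is unsolvable over ℤ.

No, no such integers exist.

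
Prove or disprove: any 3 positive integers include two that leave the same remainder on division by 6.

No, the set {19, 20, 21} is a counterexample.

Try 3 consecutive integers, 19, 20, 21. Their remainders mod 6 are 1, 2, 3 — pairwise different, as any 3 ≤ 6 consecutive integers have distinct residues.
Hence this collection has no pair with equal remainders mod 6, disproving the claim.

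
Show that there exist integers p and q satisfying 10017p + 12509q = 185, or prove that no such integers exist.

Any value of 10017p + 12509q is a multiple of gcd(10017, 12509) = 7.
But 185 = 7·26 + 3, so 7 ∤ 185.
Hence no integers p, q satisfy the equation.

No such integers exist.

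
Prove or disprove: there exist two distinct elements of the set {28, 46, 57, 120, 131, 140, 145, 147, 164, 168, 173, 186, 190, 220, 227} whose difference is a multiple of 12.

Reduce each element mod 12: 28↦4, 46↦10, 57↦9, 120↦0, 131↦11, 140↦8, 145↦1, 147↦3, 164↦8, 168↦0, 173↦5, 186↦6, 190↦10, 220↦4, 227↦11. The residue 4 repeats (at 28 and 220), and 220 − 28 = 192 = 16·12.

The pair (28, 220) works.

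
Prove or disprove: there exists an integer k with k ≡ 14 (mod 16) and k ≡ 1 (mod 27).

k = 190

The moduli 16 and 27 are coprime, so by the Chinese Remainder Theorem a unique solution modulo 432 exists.
Any solution of the first congruence is k = 14 + 16t; substituting into the second, 16t ≡ 1 − 14 ≡ 14 (mod 27).
To invert 16 modulo 27: 27 = 1·16 + 11, 16 = 1·11 + 5, 11 = 2·5 + 1, 5 = 5·1 + 0, and unwinding, 1 = 11 − 2·5 = 11 − 2·(16 − 1·11) = −2·16 + 3·11 = −2·16 + 3·(27 − 1·16) = 3·27 − 5·16. Thus 16⁻¹ ≡ -5 ≡ 22 (mod 27).
Therefore t ≡ 22·14 = 308 ≡ 11 (mod 27).
With t = 11: k = 14 + 16·11 = 190.
Check: 190 mod 16 = 14, 190 mod 27 = 1. ✓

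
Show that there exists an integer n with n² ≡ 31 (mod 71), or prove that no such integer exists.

There is no such integer.

71 is prime, so by Euler's criterion 31 is a square mod 71 iff 31^((71−1)/2) = 31^35 ≡ 1 (mod 71).
Squaring successively (mod 71): 31^2 = 961 ≡ 38; 31^4 ≡ 38² = 1444 ≡ 24; 31^8 ≡ 24² = 576 ≡ 8; 31^16 ≡ 8² = 64 ≡ 64; 31^32 ≡ 64² = 4096 ≡ 49.
Since 35 = 32 + 2 + 1, 31^35 ≡ 49 · 38 · 31; multiplying out mod 71: 49·38 = 1862 ≡ 16, then 16·31 = 496 ≡ 70. Thus 31^35 ≡ 70 ≡ −1 (mod 71).
The value −1 means 31 is a non-residue modulo 71, so n² ≡ 31 (mod 71) is impossible.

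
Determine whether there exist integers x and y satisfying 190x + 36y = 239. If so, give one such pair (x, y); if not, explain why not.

Both 190 and 36 are divisible by gcd(190, 36) = 2, hence so is any combination 190x + 36y.
However 239 leaves remainder 1 on division by 2.
So the equation is unsolvable over ℤ.

No, no such integers exist.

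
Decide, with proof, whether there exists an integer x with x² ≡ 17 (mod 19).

x = 6

Take x = 6. Then 6² = 36 = 1·19 + 17, so 6² ≡ 17 (mod 19).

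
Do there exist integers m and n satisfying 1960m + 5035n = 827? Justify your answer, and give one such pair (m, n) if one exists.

No, no such integers exist.

Any value of 1960m + 5035n is a multiple of gcd(1960, 5035) = 5.
But 827 is not a multiple of 5 (it leaves remainder 2).
Hence no integers m, n satisfy the equation.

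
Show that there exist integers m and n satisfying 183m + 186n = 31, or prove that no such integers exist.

Both 183 and 186 are divisible by gcd(183, 186) = 3, hence so is any combination 183m + 186n.
But 31 is not a multiple of 3 (it leaves remainder 1).
So the equation is unsolvable over ℤ.

No such integers exist.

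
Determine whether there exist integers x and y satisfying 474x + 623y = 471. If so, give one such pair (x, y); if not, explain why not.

x = 139, y = -105

Since gcd(474, 623) = 1, every integer is an integer combination of 474 and 623.
Run the Euclidean algorithm on 623 and 474: 623 = 1·474 + 149, 474 = 3·149 + 27, 149 = 5·27 + 14, 27 = 1·14 + 13, 14 = 1·13 + 1, 13 = 13·1 + 0.
Working back up the chain: 1 = 14 − 1·13 = 14 − (27 − 1·14) = −27 + 2·14 = −27 + 2·(149 − 5·27) = 2·149 − 11·27 = 2·149 − 11·(474 − 3·149) = −11·474 + 35·149 = −11·474 + 35·(623 − 1·474) = 35·623 − 46·474. So 474·(-46) + 623·35 = 1.
Multiplying through by 471: x = (-46)·471 = -21666, y = 35·471 = 16485 is a solution.
Shifting by a multiple of (623, −474) keeps it a solution: x = -21666 + 35·623 = 139, y = 16485 − 35·474 = -105.
Indeed 474·139 + 623·(-105) = 65886 − 65415 = 471.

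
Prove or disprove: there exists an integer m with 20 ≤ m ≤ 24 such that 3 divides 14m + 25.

m = 22

Scanning upward from m = 20 gives 305, 319, none divisible by 3. m = 22 works, since 14·22 + 25 = 333 = 111·3.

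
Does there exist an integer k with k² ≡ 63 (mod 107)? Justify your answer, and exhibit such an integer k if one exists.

There is no such integer.

107 is prime, so by Euler's criterion 63 is a square mod 107 iff 63^((107−1)/2) = 63^53 ≡ 1 (mod 107).
Squaring successively (mod 107): 63^2 = 3969 ≡ 10; 63^4 ≡ 10² = 100 ≡ 100; 63^8 ≡ 100² = 10000 ≡ 49; 63^16 ≡ 49² = 2401 ≡ 47; 63^32 ≡ 47² = 2209 ≡ 69.
Since 53 = 32 + 16 + 4 + 1, 63^53 ≡ 69 · 47 · 100 · 63; multiplying out mod 107: 69·47 = 3243 ≡ 33, then 33·100 = 3300 ≡ 90, then 90·63 = 5670 ≡ 106. Thus 63^53 ≡ 106 ≡ −1 (mod 107).
By Euler's criterion 63 is a quadratic non-residue mod 107: no k satisfies k² ≡ 63 (mod 107).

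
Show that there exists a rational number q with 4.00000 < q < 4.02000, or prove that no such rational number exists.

Scale by 51: the interval becomes (204.00000, 205.02000), which contains the integer 205.
Hence 205/51 is a rational number with 4.00000 < 205/51 < 4.02000.

q = 205/51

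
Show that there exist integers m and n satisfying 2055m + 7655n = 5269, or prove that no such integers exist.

Both 2055 and 7655 are divisible by gcd(2055, 7655) = 5, hence so is any combination 2055m + 7655n.
But 5269 = 5·1053 + 4, so 5 ∤ 5269.
Therefore 2055m + 7655n = 5269 has no solution in integers.

No such integers exist.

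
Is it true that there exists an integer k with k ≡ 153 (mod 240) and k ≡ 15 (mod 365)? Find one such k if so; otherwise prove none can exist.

Both moduli are multiples of 5 = gcd(240, 365), so any solution would satisfy k ≡ 153 and k ≡ 15 modulo 5 simultaneously.
These are incompatible: 153 − 15 = 138 is not divisible by 5.
Hence the system has no solution.

There is no such integer.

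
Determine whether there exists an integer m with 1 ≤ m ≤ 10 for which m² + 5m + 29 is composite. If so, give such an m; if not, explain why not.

At m = 4: 4² + 5·4 + 29 = 65 = 5·13, which is composite.

m = 4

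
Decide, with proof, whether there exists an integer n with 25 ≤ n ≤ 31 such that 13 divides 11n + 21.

For n = 25, 26, …, 29 the values 296, 307, 318, 329, 340 are not multiples of 13. At n = 30 we get 11·30 + 21 = 351, and 351 = 13·27.

n = 30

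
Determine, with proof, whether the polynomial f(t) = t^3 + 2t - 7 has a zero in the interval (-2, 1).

No such root exists.

f(-2) = -19 and f(1) = -4, both negative.
The derivative f'(t) = 3t^2 + 2 is a quadratic with discriminant 0² − 4·3·2 = -24 < 0; it never vanishes, so it is always positive (sign of the leading coefficient).
So f is strictly increasing; between -2 and 1 its values lie between f(-2) = -19 and f(1) = -4, all negative. Therefore f has no root in (-2, 1).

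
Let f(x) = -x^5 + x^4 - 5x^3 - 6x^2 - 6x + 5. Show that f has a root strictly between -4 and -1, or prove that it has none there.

No.

The endpoint values f(-4) = 1533 and f(-1) = 12 are both positive. Claim: f(x) > 0 for every x in (-4, -1).
Substitute x = -1 − u, where 0 < u < 3 on the interval. Expanding, f(-1 − u) = u^5 + 6u^4 + 19u^3 + 25u^2 + 18u + 12.
The nonzero coefficients here are all positive, so for u > 0 every term is positive (or zero), and the constant term 12 is strictly positive.
So f is strictly positive on (-4, -1); no root exists in the interval.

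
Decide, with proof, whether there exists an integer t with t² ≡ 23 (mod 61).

There is no such integer.

61 is prime, so by Euler's criterion 23 is a square mod 61 iff 23^((61−1)/2) = 23^30 ≡ 1 (mod 61).
Repeated squaring mod 61: 23^2 = 529 ≡ 41; 23^4 ≡ 41² = 1681 ≡ 34; 23^8 ≡ 34² = 1156 ≡ 58; 23^16 ≡ 58² = 3364 ≡ 9.
Since 30 = 16 + 8 + 4 + 2, 23^30 ≡ 9 · 58 · 34 · 41; multiplying out mod 61: 9·58 = 522 ≡ 34, then 34·34 = 1156 ≡ 58, then 58·41 = 2378 ≡ 60. Thus 23^30 ≡ 60 ≡ −1 (mod 61).
The value −1 means 23 is a non-residue modulo 61, so t² ≡ 23 (mod 61) is impossible.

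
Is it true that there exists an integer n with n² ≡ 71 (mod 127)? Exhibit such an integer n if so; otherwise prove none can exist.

n = 84

n = 84 works: 84² = 7056, and 7056 − 71 = 6985 = 55·127.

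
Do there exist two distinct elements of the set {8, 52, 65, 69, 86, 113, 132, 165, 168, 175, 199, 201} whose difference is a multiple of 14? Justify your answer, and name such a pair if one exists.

No such pair exists.

Reduce each element modulo 14: 8↦8, 52↦10, 65↦9, 69↦13, 86↦2, 113↦1, 132↦6, 165↦11, 168↦0, 175↦7, 199↦3, 201↦5.
All 12 residues are distinct, so no two elements differ by a multiple of 14.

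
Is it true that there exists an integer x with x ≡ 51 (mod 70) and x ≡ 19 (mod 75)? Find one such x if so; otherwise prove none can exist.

There is no such integer.

gcd(70, 75) = 5. If x ≡ 51 (mod 70) and x ≡ 19 (mod 75), then x ≡ 51 (mod 5) and x ≡ 19 (mod 5).
However 51 ≡ 1 and 19 ≡ 4 (mod 5), and 1 ≠ 4.
So no integer satisfies both congruences.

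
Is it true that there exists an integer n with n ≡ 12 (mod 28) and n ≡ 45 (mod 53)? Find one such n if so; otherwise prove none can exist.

Since 28 and 53 share no common factor, CRT says the pair of congruences has a solution (unique mod 1484).
Any solution of the first congruence is n = 12 + 28t; substituting into the second, 28t ≡ 45 − 12 ≡ 33 (mod 53).
Since 28·36 = 1008 = 19·53 + 1, the inverse of 28 mod 53 is 36.
Therefore t ≡ 36·33 = 1188 ≡ 22 (mod 53).
With t = 22: n = 12 + 28·22 = 628.
Indeed 628 ≡ 12 (mod 28) and 628 ≡ 45 (mod 53).

n = 628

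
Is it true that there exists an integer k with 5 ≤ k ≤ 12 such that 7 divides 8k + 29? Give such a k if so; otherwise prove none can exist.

k = 6

At k = 5 the value 69 is not a multiple of 7. Try k = 6: 8·6 + 29 = 77 = 11·7, which is divisible by 7.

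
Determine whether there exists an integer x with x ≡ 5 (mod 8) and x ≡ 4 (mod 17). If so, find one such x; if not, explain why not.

x = 21

The moduli 8 and 17 are coprime, so by the Chinese Remainder Theorem a unique solution modulo 136 exists.
Any solution of the first congruence is x = 5 + 8t; substituting into the second, 8t ≡ 4 − 5 ≡ 16 (mod 17).
Invert 8 mod 17 by the Euclidean algorithm: 17 = 2·8 + 1, 8 = 8·1 + 0; back-substituting, 1 = 17 − 2·8. Hence 8·(-2) ≡ 1, so 8⁻¹ ≡ -2 ≡ 15 (mod 17).
Therefore t ≡ 15·16 = 240 ≡ 2 (mod 17).
With t = 2: x = 5 + 8·2 = 21.
Verify: 21 = 2·8 + 5 and 21 = 1·17 + 4. ✓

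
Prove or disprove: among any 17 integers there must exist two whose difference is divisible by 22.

Try 17 consecutive integers, 40, 41, …, 56. Their remainders mod 22 are 18, 19, 20, 21, 0, 1, 2, 3, 4, 5, 6, 7, 8, 9, 10, 11, 12 — pairwise different, as any 17 ≤ 22 consecutive integers have distinct residues.
Any two of them differ by at most 16 < 22 and by at least 1, so no difference is a multiple of 22.

No; for instance {40, 41, 42, 43, 44, 45, 46, 47, 48, 49, 50, 51, 52, 53, 54, 55, 56} is a counterexample.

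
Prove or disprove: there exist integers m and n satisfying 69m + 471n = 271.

No, no such integers exist.

gcd(69, 471) = 3, so every integer of the form 69m + 471n is a multiple of 3.
But 271 = 3·90 + 1, so 3 ∤ 271.
Therefore 69m + 471n = 271 has no solution in integers.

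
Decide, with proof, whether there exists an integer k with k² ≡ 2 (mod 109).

There is no such integer.

109 is prime, so by Euler's criterion 2 is a square mod 109 iff 2^((109−1)/2) = 2^54 ≡ 1 (mod 109).
Squaring successively (mod 109): 2^2 = 4 ≡ 4; 2^4 ≡ 4² = 16 ≡ 16; 2^8 ≡ 16² = 256 ≡ 38; 2^16 ≡ 38² = 1444 ≡ 27; 2^32 ≡ 27² = 729 ≡ 75.
Since 54 = 32 + 16 + 4 + 2, 2^54 ≡ 75 · 27 · 16 · 4; multiplying out mod 109: 75·27 = 2025 ≡ 63, then 63·16 = 1008 ≡ 27, then 27·4 = 108 ≡ 108. Thus 2^54 ≡ 108 ≡ −1 (mod 109).
The value −1 means 2 is a non-residue modulo 109, so k² ≡ 2 (mod 109) is impossible.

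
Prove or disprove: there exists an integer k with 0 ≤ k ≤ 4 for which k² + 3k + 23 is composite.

At k = 4: 4² + 3·4 + 23 = 51 = 3·17, which is composite.

k = 4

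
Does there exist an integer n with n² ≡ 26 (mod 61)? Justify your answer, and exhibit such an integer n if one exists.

61 is prime, so by Euler's criterion 26 is a square mod 61 iff 26^((61−1)/2) = 26^30 ≡ 1 (mod 61).
Repeated squaring mod 61: 26^2 = 676 ≡ 5; 26^4 ≡ 5² = 25 ≡ 25; 26^8 ≡ 25² = 625 ≡ 15; 26^16 ≡ 15² = 225 ≡ 42.
Since 30 = 16 + 8 + 4 + 2, 26^30 ≡ 42 · 15 · 25 · 5; multiplying out mod 61: 42·15 = 630 ≡ 20, then 20·25 = 500 ≡ 12, then 12·5 = 60 ≡ 60. Thus 26^30 ≡ 60 ≡ −1 (mod 61).
By Euler's criterion 26 is a quadratic non-residue mod 61: no n satisfies n² ≡ 26 (mod 61).

No, no such integer exists.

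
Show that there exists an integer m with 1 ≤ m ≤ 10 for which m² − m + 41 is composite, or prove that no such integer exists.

The values for m = 1, 2, …, 10 are 41, 43, 47, 53, 61, 71, 83, 97, 113, 131, and each of these is prime.
So no value in the range makes the expression composite.

No, no such integer m in that range exists.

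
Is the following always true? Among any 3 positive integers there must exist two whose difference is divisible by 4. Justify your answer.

Try 3 consecutive integers, 3, 4, 5. Their remainders mod 4 are 3, 0, 1 — pairwise different, as any 3 ≤ 4 consecutive integers have distinct residues.
Any two of them differ by at most 2 < 4 and by at least 1, so no difference is a multiple of 4.

No, the set {3, 4, 5} is a counterexample.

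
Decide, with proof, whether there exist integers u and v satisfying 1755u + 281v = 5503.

Since gcd(1755, 281) = 1, every integer is an integer combination of 1755 and 281.
Euclidean algorithm: 1755 = 6·281 + 69, 281 = 4·69 + 5, 69 = 13·5 + 4, 5 = 1·4 + 1, 4 = 4·1 + 0.
Unwinding: 1 = 5 − 1·4 = 5 − (69 − 13·5) = −69 + 14·5 = −69 + 14·(281 − 4·69) = 14·281 − 57·69 = 14·281 − 57·(1755 − 6·281) = −57·1755 + 356·281, i.e. 1755·(-57) + 281·356 = 1.
Multiplying through by 5503: u = (-57)·5503 = -313671, v = 356·5503 = 1959068 is a solution.
Adding 1117·281 to u and subtracting 1117·1755 from v gives the tidier solution (206, -1267).
Check: 1755·206 + 281·(-1267) = 361530 − 356027 = 5503. ✓

u = 206, v = -1267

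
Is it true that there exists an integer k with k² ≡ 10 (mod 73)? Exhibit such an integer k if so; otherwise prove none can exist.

Apply Euler's criterion with the prime 73: 10 is a quadratic residue iff 10^36 ≡ 1 (mod 73), and a non-residue iff it is ≡ −1.
Squaring successively (mod 73): 10^2 = 100 ≡ 27; 10^4 ≡ 27² = 729 ≡ 72; 10^8 ≡ 72² = 5184 ≡ 1; 10^16 ≡ 1² = 1 ≡ 1; 10^32 ≡ 1² = 1 ≡ 1.
Since 36 = 32 + 4, 10^36 ≡ 1 · 72; multiplying out mod 73: 1·72 = 72 ≡ 72. Thus 10^36 ≡ 72 ≡ −1 (mod 73).
The value −1 means 10 is a non-residue modulo 73, so k² ≡ 10 (mod 73) is impossible.

No, no such integer exists.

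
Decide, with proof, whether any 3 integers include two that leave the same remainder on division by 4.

No; for instance {15, 16, 17} is a counterexample.

Try 3 consecutive integers, 15, 16, 17. Their remainders mod 4 are 3, 0, 1 — pairwise different, as any 3 ≤ 4 consecutive integers have distinct residues.
Hence this collection has no pair with equal remainders mod 4, disproving the claim.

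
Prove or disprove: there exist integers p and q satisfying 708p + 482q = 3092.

p = 67, q = -92

gcd(708, 482) = 2, and 2 divides 3092, so integer solutions exist.
Dividing through by 2 reduces the equation to 354p + 241q = 1546.
Run the Euclidean algorithm on 354 and 241: 354 = 1·241 + 113, 241 = 2·113 + 15, 113 = 7·15 + 8, 15 = 1·8 + 7, 8 = 1·7 + 1, 7 = 7·1 + 0.
Back-substituting, 1 = 8 − 1·7 = 8 − (15 − 1·8) = −15 + 2·8 = −15 + 2·(113 − 7·15) = 2·113 − 15·15 = 2·113 − 15·(241 − 2·113) = −15·241 + 32·113 = −15·241 + 32·(354 − 1·241) = 32·354 − 47·241; that is, 354·32 + 241·(-47) = 1.
Multiplying through by 1546: p = 32·1546 = 49472, q = (-47)·1546 = -72662 is a solution.
Shifting by a multiple of (241, −354) keeps it a solution: p = 49472 − 205·241 = 67, q = -72662 + 205·354 = -92.
Indeed 708·67 + 482·(-92) = 47436 − 44344 = 3092.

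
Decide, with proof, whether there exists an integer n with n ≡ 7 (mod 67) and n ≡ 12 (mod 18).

n = 1146

Since 67 and 18 share no common factor, CRT says the pair of congruences has a solution (unique mod 1206).
Write n = 7 + 67t and require 7 + 67t ≡ 12 (mod 18), i.e. 67t ≡ 5 (mod 18).
67 ≡ 13 (mod 18), so this reads 13t ≡ 5 (mod 18). Since 13·7 = 91 = 5·18 + 1, the inverse of 13 mod 18 is 7.
Multiplying by 7: t ≡ 7·5 = 35 ≡ 17 (mod 18).
With t = 17: n = 7 + 67·17 = 1146.
Verify: 1146 = 17·67 + 7 and 1146 = 63·18 + 12. ✓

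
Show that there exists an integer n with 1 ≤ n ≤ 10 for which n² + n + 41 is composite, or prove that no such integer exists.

The values for n = 1, 2, …, 10 are 43, 47, 53, 61, 71, 83, 97, 113, 131, 151, and each of these is prime.
So no value in the range makes the expression composite.

No such integer n in that range exists.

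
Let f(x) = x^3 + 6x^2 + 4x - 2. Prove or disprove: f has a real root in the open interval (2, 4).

f(2) = 38 and f(4) = 174, both positive, so a sign-change argument is unavailable; we show f keeps this sign on the whole interval.
Substitute x = 2 + u, where 0 < u < 2 on the interval. Expanding, f(2 + u) = u^3 + 12u^2 + 40u + 38.
All 4 nonzero coefficients of this polynomial in u are positive; hence for u > 0 the value is a sum of positive terms (the constant 38 among them).
Therefore f(x) > 0 throughout (2, 4), and f has no zero there.

No.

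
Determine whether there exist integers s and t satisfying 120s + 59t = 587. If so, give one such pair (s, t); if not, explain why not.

s = 28, t = -47

Since gcd(120, 59) = 1, every integer is an integer combination of 120 and 59.
Dividing repeatedly: 120 = 2·59 + 2, 59 = 29·2 + 1, 2 = 2·1 + 0.
Working back up the chain: 1 = 59 − 29·2 = 59 − 29·(120 − 2·59) = −29·120 + 59·59. So 120·(-29) + 59·59 = 1.
Times 587: 120·(-17023) + 59·34633 = 587, so (-17023, 34633) solves it.
The general solution is s = -17023 + 59k, t = 34633 − 120k; taking k = 289 gives the smaller pair s = 28, t = -47.
Check: 120·28 + 59·(-47) = 3360 − 2773 = 587. ✓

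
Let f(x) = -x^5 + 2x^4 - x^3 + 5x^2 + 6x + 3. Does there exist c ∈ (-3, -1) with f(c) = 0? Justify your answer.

The endpoint values f(-3) = 462 and f(-1) = 6 are both positive. Claim: f(x) > 0 for every x in (-3, -1).
Shift to the endpoint -1: with x = -1 − u (0 < u < 2), one computes f(-1 − u) = u^5 + 7u^4 + 19u^3 + 30u^2 + 20u + 6.
All 6 nonzero coefficients of this polynomial in u are positive; hence for u > 0 the value is a sum of positive terms (the constant 6 among them).
Therefore f(x) > 0 throughout (-3, -1), and f has no zero there.

No.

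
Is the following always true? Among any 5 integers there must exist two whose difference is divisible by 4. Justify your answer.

True.

Partition the integers by their residue mod 4; there are 4 classes.
With 5 integers and only 4 classes, the pigeonhole principle forces two of them, say a and b, into the same class.
Then a ≡ b (mod 4), i.e. 4 ∣ (a − b).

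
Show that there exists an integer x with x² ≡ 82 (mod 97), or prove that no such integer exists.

97 is prime, so by Euler's criterion 82 is a square mod 97 iff 82^((97−1)/2) = 82^48 ≡ 1 (mod 97).
Squaring successively (mod 97): 82^2 = 6724 ≡ 31; 82^4 ≡ 31² = 961 ≡ 88; 82^8 ≡ 88² = 7744 ≡ 81; 82^16 ≡ 81² = 6561 ≡ 62; 82^32 ≡ 62² = 3844 ≡ 61.
Since 48 = 32 + 16, 82^48 ≡ 61 · 62; multiplying out mod 97: 61·62 = 3782 ≡ 96. Thus 82^48 ≡ 96 ≡ −1 (mod 97).
By Euler's criterion 82 is a quadratic non-residue mod 97: no x satisfies x² ≡ 82 (mod 97).

There is no such integer.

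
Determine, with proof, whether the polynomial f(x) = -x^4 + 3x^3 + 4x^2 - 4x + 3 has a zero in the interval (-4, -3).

f has no root in that interval.

The endpoint values f(-4) = -365 and f(-3) = -111 are both negative. Claim: f(x) < 0 for every x in (-4, -3).
Shift to the endpoint -3: with x = -3 − u (0 < u < 1), one computes f(-3 − u) = -u^4 - 15u^3 - 77u^2 - 161u - 111.
The nonzero coefficients here are all negative, so for u > 0 every term is negative (or zero), and the constant term -111 is strictly negative.
So f is strictly negative on (-4, -3); no root exists in the interval.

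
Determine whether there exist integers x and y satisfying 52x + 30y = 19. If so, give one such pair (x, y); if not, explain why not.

Both 52 and 30 are divisible by gcd(52, 30) = 2, hence so is any combination 52x + 30y.
However 19 leaves remainder 1 on division by 2.
So the equation is unsolvable over ℤ.

No, no such integers exist.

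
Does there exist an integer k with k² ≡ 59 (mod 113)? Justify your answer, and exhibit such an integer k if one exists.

No such integer exists.

Apply Euler's criterion with the prime 113: 59 is a quadratic residue iff 59^56 ≡ 1 (mod 113), and a non-residue iff it is ≡ −1.
Repeated squaring mod 113: 59^2 = 3481 ≡ 91; 59^4 ≡ 91² = 8281 ≡ 32; 59^8 ≡ 32² = 1024 ≡ 7; 59^16 ≡ 7² = 49 ≡ 49; 59^32 ≡ 49² = 2401 ≡ 28.
Since 56 = 32 + 16 + 8, 59^56 ≡ 28 · 49 · 7; multiplying out mod 113: 28·49 = 1372 ≡ 16, then 16·7 = 112 ≡ 112. Thus 59^56 ≡ 112 ≡ −1 (mod 113).
The value −1 means 59 is a non-residue modulo 113, so k² ≡ 59 (mod 113) is impossible.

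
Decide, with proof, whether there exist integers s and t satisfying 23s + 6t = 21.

23 and 6 are coprime, so 23s + 6t ranges over all of ℤ.
Run the Euclidean algorithm on 23 and 6: 23 = 3·6 + 5, 6 = 1·5 + 1, 5 = 5·1 + 0.
Unwinding: 1 = 6 − 1·5 = 6 − (23 − 3·6) = −23 + 4·6, i.e. 23·(-1) + 6·4 = 1.
Multiplying through by 21: s = (-1)·21 = -21, t = 4·21 = 84 is a solution.
Shifting by a multiple of (6, −23) keeps it a solution: s = -21 + 4·6 = 3, t = 84 − 4·23 = -8.
Check: 23·3 + 6·(-8) = 69 − 48 = 21. ✓

s = 3, t = -8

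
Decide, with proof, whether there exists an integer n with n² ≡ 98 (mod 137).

n = 57

Take n = 57. Then 57² = 3249 = 23·137 + 98, so 57² ≡ 98 (mod 137).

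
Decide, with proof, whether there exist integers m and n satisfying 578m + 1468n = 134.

m = 145, n = -57

gcd(578, 1468) = 2, and 2 divides 134, so integer solutions exist.
Dividing through by 2 reduces the equation to 289m + 734n = 67.
Euclidean algorithm: 734 = 2·289 + 156, 289 = 1·156 + 133, 156 = 1·133 + 23, 133 = 5·23 + 18, 23 = 1·18 + 5, 18 = 3·5 + 3, 5 = 1·3 + 2, 3 = 1·2 + 1, 2 = 2·1 + 0.
Unwinding: 1 = 3 − 1·2 = 3 − (5 − 1·3) = −5 + 2·3 = −5 + 2·(18 − 3·5) = 2·18 − 7·5 = 2·18 − 7·(23 − 1·18) = −7·23 + 9·18 = −7·23 + 9·(133 − 5·23) = 9·133 − 52·23 = 9·133 − 52·(156 − 1·133) = −52·156 + 61·133 = −52·156 + 61·(289 − 1·156) = 61·289 − 113·156 = 61·289 − 113·(734 − 2·289) = −113·734 + 287·289, i.e. 289·287 + 734·(-113) = 1.
Times 67: 289·19229 + 734·(-7571) = 67, so (19229, -7571) solves it.
Shifting by a multiple of (734, −289) keeps it a solution: m = 19229 − 26·734 = 145, n = -7571 + 26·289 = -57.
Indeed 578·145 + 1468·(-57) = 83810 − 83676 = 134.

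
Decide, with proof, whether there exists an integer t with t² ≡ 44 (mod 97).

t = 23

t = 23 works: 23² = 529, and 529 − 44 = 485 = 5·97.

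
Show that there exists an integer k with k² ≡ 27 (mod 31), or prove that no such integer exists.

No, no such integer exists.

Apply Euler's criterion with the prime 31: 27 is a quadratic residue iff 27^15 ≡ 1 (mod 31), and a non-residue iff it is ≡ −1.
Repeated squaring mod 31: 27^2 = 729 ≡ 16; 27^4 ≡ 16² = 256 ≡ 8; 27^8 ≡ 8² = 64 ≡ 2.
Since 15 = 8 + 4 + 2 + 1, 27^15 ≡ 2 · 8 · 16 · 27; multiplying out mod 31: 2·8 = 16 ≡ 16, then 16·16 = 256 ≡ 8, then 8·27 = 216 ≡ 30. Thus 27^15 ≡ 30 ≡ −1 (mod 31).
By Euler's criterion 27 is a quadratic non-residue mod 31: no k satisfies k² ≡ 27 (mod 31).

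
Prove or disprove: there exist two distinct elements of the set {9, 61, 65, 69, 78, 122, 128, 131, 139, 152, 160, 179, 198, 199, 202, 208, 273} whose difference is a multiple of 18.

No, no such pair exists.

Two integers differ by a multiple of 18 exactly when they have the same residue mod 18. The residues are 9↦9, 61↦7, 65↦11, 69↦15, 78↦6, 122↦14, 128↦2, 131↦5, 139↦13, 152↦8, 160↦16, 179↦17, 198↦0, 199↦1, 202↦4, 208↦10, 273↦3.
All 17 residues are distinct, so no two elements differ by a multiple of 18.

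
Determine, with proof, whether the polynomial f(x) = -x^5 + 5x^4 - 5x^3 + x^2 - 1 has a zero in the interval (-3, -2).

The endpoint values f(-3) = 791 and f(-2) = 155 are both positive. Claim: f(x) > 0 for every x in (-3, -2).
Shift to the endpoint -2: with x = -2 − u (0 < u < 1), one computes f(-2 − u) = u^5 + 15u^4 + 85u^3 + 231u^2 + 304u + 155.
The nonzero coefficients here are all positive, so for u > 0 every term is positive (or zero), and the constant term 155 is strictly positive.
Therefore f(x) > 0 throughout (-3, -2), and f has no zero there.

f has no root in that interval.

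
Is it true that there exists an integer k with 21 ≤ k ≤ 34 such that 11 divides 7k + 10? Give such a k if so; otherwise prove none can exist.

k = 30

Scanning upward from k = 21 gives 157, 164, 171, 178, 185, 192, 199, 206, 213, none divisible by 11. k = 30 works, since 7·30 + 10 = 220 = 20·11.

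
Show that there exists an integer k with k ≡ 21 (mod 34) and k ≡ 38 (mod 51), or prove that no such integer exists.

k = 89

gcd(34, 51) = 17. A simultaneous solution exists iff 21 ≡ 38 (mod 17); here 21 mod 17 = 4 = 38 mod 17, so it does.
The integers ≡ 21 (mod 34) are 21, 55, 89, …; their remainders mod 51 are 21, 4, 38, so k = 89 is the first that is ≡ 38 (mod 51).
Indeed 89 ≡ 21 (mod 34) and 89 ≡ 38 (mod 51).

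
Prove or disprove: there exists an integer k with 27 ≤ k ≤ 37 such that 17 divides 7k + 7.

k = 33

k = 33 works, since 7·33 + 7 = 238 = 14·17.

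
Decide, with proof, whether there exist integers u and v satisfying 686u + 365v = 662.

u = 267, v = -500

686 and 365 are coprime, so 686u + 365v ranges over all of ℤ.
Dividing repeatedly: 686 = 1·365 + 321, 365 = 1·321 + 44, 321 = 7·44 + 13, 44 = 3·13 + 5, 13 = 2·5 + 3, 5 = 1·3 + 2, 3 = 1·2 + 1, 2 = 2·1 + 0.
Unwinding: 1 = 3 − 1·2 = 3 − (5 − 1·3) = −5 + 2·3 = −5 + 2·(13 − 2·5) = 2·13 − 5·5 = 2·13 − 5·(44 − 3·13) = −5·44 + 17·13 = −5·44 + 17·(321 − 7·44) = 17·321 − 124·44 = 17·321 − 124·(365 − 1·321) = −124·365 + 141·321 = −124·365 + 141·(686 − 1·365) = 141·686 − 265·365, i.e. 686·141 + 365·(-265) = 1.
Multiplying through by 662: u = 141·662 = 93342, v = (-265)·662 = -175430 is a solution.
Shifting by a multiple of (365, −686) keeps it a solution: u = 93342 − 255·365 = 267, v = -175430 + 255·686 = -500.
Check: 686·267 + 365·(-500) = 183162 − 182500 = 662. ✓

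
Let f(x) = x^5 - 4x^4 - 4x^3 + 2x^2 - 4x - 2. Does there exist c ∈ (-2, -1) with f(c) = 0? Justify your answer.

f(-2) = -50 and f(-1) = 3, which have opposite signs.
As a polynomial, f is continuous on every closed interval.
So by the Intermediate Value Theorem there is a c strictly between -2 and -1 with f(c) = 0.

Yes, such a c exists.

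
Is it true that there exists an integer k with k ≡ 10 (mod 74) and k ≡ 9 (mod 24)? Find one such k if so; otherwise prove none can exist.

There is no such integer.

gcd(74, 24) = 2. If k ≡ 10 (mod 74) and k ≡ 9 (mod 24), then k ≡ 10 (mod 2) and k ≡ 9 (mod 2).
These are incompatible: 10 − 9 = 1 is not divisible by 2.
Therefore no such k exists.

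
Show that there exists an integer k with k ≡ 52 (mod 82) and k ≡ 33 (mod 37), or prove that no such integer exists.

k = 2512

gcd(82, 37) = 1, so the Chinese Remainder Theorem guarantees exactly one residue class mod 3034 satisfying both.
Any solution of the first congruence is k = 52 + 82t; substituting into the second, 82t ≡ 33 − 52 ≡ 18 (mod 37).
82 ≡ 8 (mod 37), so this reads 8t ≡ 18 (mod 37). To invert 8 modulo 37: 37 = 4·8 + 5, 8 = 1·5 + 3, 5 = 1·3 + 2, 3 = 1·2 + 1, 2 = 2·1 + 0, and unwinding, 1 = 3 − 1·2 = 3 − (5 − 1·3) = −5 + 2·3 = −5 + 2·(8 − 1·5) = 2·8 − 3·5 = 2·8 − 3·(37 − 4·8) = −3·37 + 14·8. Thus 8⁻¹ ≡ 14 (mod 37).
Multiplying by 14: t ≡ 14·18 = 252 ≡ 30 (mod 37).
Taking t = 30 gives k = 52 + 82·30 = 2512.
Check: 2512 mod 82 = 52, 2512 mod 37 = 33. ✓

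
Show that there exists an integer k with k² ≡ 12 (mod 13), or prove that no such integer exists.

k = 8 works: 8² = 64, and 64 − 12 = 52 = 4·13.

k = 8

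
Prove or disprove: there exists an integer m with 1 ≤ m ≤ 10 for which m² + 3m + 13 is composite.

m = 9

At m = 9: 9² + 3·9 + 13 = 121 = 11·11, which is composite.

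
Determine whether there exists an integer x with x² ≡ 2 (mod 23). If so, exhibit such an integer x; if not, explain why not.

x = 5

x = 5 works: 5² = 25, and 25 − 2 = 23 = 1·23.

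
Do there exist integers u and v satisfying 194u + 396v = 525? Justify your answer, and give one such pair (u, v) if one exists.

gcd(194, 396) = 2, so every integer of the form 194u + 396v is a multiple of 2.
But 525 is not a multiple of 2 (it leaves remainder 1).
So the equation is unsolvable over ℤ.

No, no such integers exist.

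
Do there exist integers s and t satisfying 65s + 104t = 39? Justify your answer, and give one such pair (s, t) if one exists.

gcd(65, 104) = 13, and 13 divides 39, so integer solutions exist.
Dividing through by 13 reduces the equation to 5s + 8t = 3.
Run the Euclidean algorithm on 8 and 5: 8 = 1·5 + 3, 5 = 1·3 + 2, 3 = 1·2 + 1, 2 = 2·1 + 0.
Working back up the chain: 1 = 3 − 1·2 = 3 − (5 − 1·3) = −5 + 2·3 = −5 + 2·(8 − 1·5) = 2·8 − 3·5. So 5·(-3) + 8·2 = 1.
Scaling by 3 gives the particular solution (s, t) = (-9, 6).
The general solution is s = -9 + 8k, t = 6 − 5k; taking k = 2 gives the smaller pair s = 7, t = -4.
Check: 65·7 + 104·(-4) = 455 − 416 = 39. ✓

s = 7, t = -4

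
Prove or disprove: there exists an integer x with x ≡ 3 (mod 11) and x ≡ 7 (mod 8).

gcd(11, 8) = 1, so the Chinese Remainder Theorem guarantees exactly one residue class mod 88 satisfying both.
Any solution of the first congruence is x = 3 + 11t; substituting into the second, 11t ≡ 7 − 3 ≡ 4 (mod 8).
11 ≡ 3 (mod 8), so this reads 3t ≡ 4 (mod 8). Invert 3 mod 8 by the Euclidean algorithm: 8 = 2·3 + 2, 3 = 1·2 + 1, 2 = 2·1 + 0; back-substituting, 1 = 3 − 1·2 = 3 − (8 − 2·3) = −8 + 3·3. Hence 3·3 ≡ 1, so 3⁻¹ ≡ 3 (mod 8).
Multiplying by 3: t ≡ 3·4 = 12 ≡ 4 (mod 8).
Taking t = 4 gives x = 3 + 11·4 = 47.
Verify: 47 = 4·11 + 3 and 47 = 5·8 + 7. ✓

x = 47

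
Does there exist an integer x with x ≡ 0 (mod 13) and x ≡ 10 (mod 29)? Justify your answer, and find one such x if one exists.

x = 39

The moduli 13 and 29 are coprime, so by the Chinese Remainder Theorem a unique solution modulo 377 exists.
Any solution of the first congruence is x = 0 + 13t; substituting into the second, 13t ≡ 10 − 0 ≡ 10 (mod 29).
To invert 13 modulo 29: 29 = 2·13 + 3, 13 = 4·3 + 1, 3 = 3·1 + 0, and unwinding, 1 = 13 − 4·3 = 13 − 4·(29 − 2·13) = −4·29 + 9·13. Thus 13⁻¹ ≡ 9 (mod 29).
Multiplying by 9: t ≡ 9·10 = 90 ≡ 3 (mod 29).
With t = 3: x = 0 + 13·3 = 39.
Indeed 39 ≡ 0 (mod 13) and 39 ≡ 10 (mod 29).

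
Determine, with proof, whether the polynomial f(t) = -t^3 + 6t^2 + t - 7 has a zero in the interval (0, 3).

f(0) = -7 and f(3) = 23, which have opposite signs.
f is continuous everywhere (it is a polynomial), in particular on [0, 3].
By the Intermediate Value Theorem f must vanish at some point of (0, 3).

Yes, f has a root in the interval.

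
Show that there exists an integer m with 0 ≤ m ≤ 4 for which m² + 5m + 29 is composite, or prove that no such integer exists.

m = 4

At m = 4: 4² + 5·4 + 29 = 65 = 5·13, which is composite.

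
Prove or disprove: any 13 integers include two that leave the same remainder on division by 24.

Consider the 13 integers 65, 66, …, 77. They lie in distinct residue classes modulo 24, since 13 ≤ 24.
So no two of them leave the same remainder on division by 24; the claim fails for this set.

No; for instance {65, 66, 67, 68, 69, 70, 71, 72, 73, 74, 75, 76, 77} is a counterexample.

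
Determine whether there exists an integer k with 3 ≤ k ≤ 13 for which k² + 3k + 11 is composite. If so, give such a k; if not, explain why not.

k = 10

At k = 10: 10² + 3·10 + 11 = 141 = 3·47, which is composite.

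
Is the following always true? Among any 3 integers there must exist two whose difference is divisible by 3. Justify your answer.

No, the set {4, 5, 6} is a counterexample.

Try 3 consecutive integers, 4, 5, 6. Their remainders mod 3 are 1, 2, 0 — pairwise different, as any 3 ≤ 3 consecutive integers have distinct residues.
Any two of them differ by at most 2 < 3 and by at least 1, so no difference is a multiple of 3.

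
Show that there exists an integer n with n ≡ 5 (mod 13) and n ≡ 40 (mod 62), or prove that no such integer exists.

n = 226

gcd(13, 62) = 1, so the Chinese Remainder Theorem guarantees exactly one residue class mod 806 satisfying both.
Write n = 5 + 13t and require 5 + 13t ≡ 40 (mod 62), i.e. 13t ≡ 35 (mod 62).
Invert 13 mod 62 by the Euclidean algorithm: 62 = 4·13 + 10, 13 = 1·10 + 3, 10 = 3·3 + 1, 3 = 3·1 + 0; back-substituting, 1 = 10 − 3·3 = 10 − 3·(13 − 1·10) = −3·13 + 4·10 = −3·13 + 4·(62 − 4·13) = 4·62 − 19·13. Hence 13·(-19) ≡ 1, so 13⁻¹ ≡ -19 ≡ 43 (mod 62).
Multiplying by 43: t ≡ 43·35 = 1505 ≡ 17 (mod 62).
With t = 17: n = 5 + 13·17 = 226.
Verify: 226 = 17·13 + 5 and 226 = 3·62 + 40. ✓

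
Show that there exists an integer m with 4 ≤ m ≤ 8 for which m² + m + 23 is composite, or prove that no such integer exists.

m = 6

At m = 6: 6² + 6 + 23 = 65 = 5·13, which is composite.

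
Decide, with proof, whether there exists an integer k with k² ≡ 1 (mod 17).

k = 16

Take k = 16. Then 16² = 256 = 15·17 + 1, so 16² ≡ 1 (mod 17).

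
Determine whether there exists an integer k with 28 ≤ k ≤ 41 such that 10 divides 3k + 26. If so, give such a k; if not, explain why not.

k = 28 works, since 3·28 + 26 = 110 = 11·10.

k = 28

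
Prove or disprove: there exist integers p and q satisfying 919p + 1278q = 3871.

p = 541, q = -386

919 and 1278 are coprime, so 919p + 1278q ranges over all of ℤ.
Euclidean algorithm: 1278 = 1·919 + 359, 919 = 2·359 + 201, 359 = 1·201 + 158, 201 = 1·158 + 43, 158 = 3·43 + 29, 43 = 1·29 + 14, 29 = 2·14 + 1, 14 = 14·1 + 0.
Unwinding: 1 = 29 − 2·14 = 29 − 2·(43 − 1·29) = −2·43 + 3·29 = −2·43 + 3·(158 − 3·43) = 3·158 − 11·43 = 3·158 − 11·(201 − 1·158) = −11·201 + 14·158 = −11·201 + 14·(359 − 1·201) = 14·359 − 25·201 = 14·359 − 25·(919 − 2·359) = −25·919 + 64·359 = −25·919 + 64·(1278 − 1·919) = 64·1278 − 89·919, i.e. 919·(-89) + 1278·64 = 1.
Times 3871: 919·(-344519) + 1278·247744 = 3871, so (-344519, 247744) solves it.
Shifting by a multiple of (1278, −919) keeps it a solution: p = -344519 + 270·1278 = 541, q = 247744 − 270·919 = -386.
Check: 919·541 + 1278·(-386) = 497179 − 493308 = 3871. ✓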